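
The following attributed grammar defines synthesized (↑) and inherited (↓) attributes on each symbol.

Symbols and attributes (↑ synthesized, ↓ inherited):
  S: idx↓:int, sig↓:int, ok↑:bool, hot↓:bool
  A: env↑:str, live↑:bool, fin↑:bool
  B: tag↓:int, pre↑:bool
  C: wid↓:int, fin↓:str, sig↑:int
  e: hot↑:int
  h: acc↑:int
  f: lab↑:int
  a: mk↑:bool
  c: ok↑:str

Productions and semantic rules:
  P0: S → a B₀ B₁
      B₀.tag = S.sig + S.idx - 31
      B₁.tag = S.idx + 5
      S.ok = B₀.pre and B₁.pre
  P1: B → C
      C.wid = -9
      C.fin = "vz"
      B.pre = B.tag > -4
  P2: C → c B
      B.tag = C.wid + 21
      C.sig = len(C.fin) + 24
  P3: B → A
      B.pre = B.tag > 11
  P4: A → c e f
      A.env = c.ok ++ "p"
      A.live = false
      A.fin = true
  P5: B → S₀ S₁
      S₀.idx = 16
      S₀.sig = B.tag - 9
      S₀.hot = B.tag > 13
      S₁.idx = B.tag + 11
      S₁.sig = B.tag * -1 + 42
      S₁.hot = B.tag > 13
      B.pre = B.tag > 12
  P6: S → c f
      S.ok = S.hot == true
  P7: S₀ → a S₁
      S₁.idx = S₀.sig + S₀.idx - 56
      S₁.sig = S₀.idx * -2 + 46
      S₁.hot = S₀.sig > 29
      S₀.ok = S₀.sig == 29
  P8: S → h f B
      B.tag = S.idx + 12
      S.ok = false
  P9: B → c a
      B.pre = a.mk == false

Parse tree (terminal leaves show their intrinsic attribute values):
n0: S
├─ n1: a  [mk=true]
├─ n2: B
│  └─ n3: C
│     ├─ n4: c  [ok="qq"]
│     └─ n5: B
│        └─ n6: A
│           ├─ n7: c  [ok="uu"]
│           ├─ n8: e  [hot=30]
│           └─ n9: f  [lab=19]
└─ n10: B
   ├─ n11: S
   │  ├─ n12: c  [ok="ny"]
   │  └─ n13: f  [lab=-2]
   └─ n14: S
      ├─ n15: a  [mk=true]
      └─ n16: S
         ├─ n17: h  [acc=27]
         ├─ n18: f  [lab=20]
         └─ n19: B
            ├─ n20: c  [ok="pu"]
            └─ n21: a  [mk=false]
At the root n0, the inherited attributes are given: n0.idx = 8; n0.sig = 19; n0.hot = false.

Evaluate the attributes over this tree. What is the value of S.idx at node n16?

-3

1. n0.idx = 8  [given at root]
2. n0.sig = 19  [given at root]
3. n0.hot = false  [given at root]
4. n1.mk = true  [terminal]
5. n2.tag = -4  [S.sig + S.idx - 31]
6. n3.wid = -9  [-9]
7. n3.fin = "vz"  ["vz"]
8. n4.ok = "qq"  [terminal]
9. n5.tag = 12  [C.wid + 21]
10. n7.ok = "uu"  [terminal]
11. n8.hot = 30  [terminal]
12. n9.lab = 19  [terminal]
13. n6.env = "uup"  [c.ok ++ "p"]
14. n6.live = false  [false]
15. n6.fin = true  [true]
16. n5.pre = true  [B.tag > 11]
17. n3.sig = 26  [len(C.fin) + 24]
18. n2.pre = false  [B.tag > -4]
19. n10.tag = 13  [S.idx + 5]
20. n11.idx = 16  [16]
21. n11.sig = 4  [B.tag - 9]
22. n11.hot = false  [B.tag > 13]
23. n12.ok = "ny"  [terminal]
24. n13.lab = -2  [terminal]
25. n11.ok = false  [S.hot == true]
26. n14.idx = 24  [B.tag + 11]
27. n14.sig = 29  [B.tag * -1 + 42]
28. n14.hot = false  [B.tag > 13]
29. n15.mk = true  [terminal]
30. n16.idx = -3  [S₀.sig + S₀.idx - 56]
31. n16.sig = -2  [S₀.idx * -2 + 46]
32. n16.hot = false  [S₀.sig > 29]
33. n17.acc = 27  [terminal]
34. n18.lab = 20  [terminal]
35. n19.tag = 9  [S.idx + 12]
36. n20.ok = "pu"  [terminal]
37. n21.mk = false  [terminal]
38. n19.pre = true  [a.mk == false]
39. n16.ok = false  [false]
40. n14.ok = true  [S₀.sig == 29]
41. n10.pre = true  [B.tag > 12]
42. n0.ok = false  [B₀.pre and B₁.pre]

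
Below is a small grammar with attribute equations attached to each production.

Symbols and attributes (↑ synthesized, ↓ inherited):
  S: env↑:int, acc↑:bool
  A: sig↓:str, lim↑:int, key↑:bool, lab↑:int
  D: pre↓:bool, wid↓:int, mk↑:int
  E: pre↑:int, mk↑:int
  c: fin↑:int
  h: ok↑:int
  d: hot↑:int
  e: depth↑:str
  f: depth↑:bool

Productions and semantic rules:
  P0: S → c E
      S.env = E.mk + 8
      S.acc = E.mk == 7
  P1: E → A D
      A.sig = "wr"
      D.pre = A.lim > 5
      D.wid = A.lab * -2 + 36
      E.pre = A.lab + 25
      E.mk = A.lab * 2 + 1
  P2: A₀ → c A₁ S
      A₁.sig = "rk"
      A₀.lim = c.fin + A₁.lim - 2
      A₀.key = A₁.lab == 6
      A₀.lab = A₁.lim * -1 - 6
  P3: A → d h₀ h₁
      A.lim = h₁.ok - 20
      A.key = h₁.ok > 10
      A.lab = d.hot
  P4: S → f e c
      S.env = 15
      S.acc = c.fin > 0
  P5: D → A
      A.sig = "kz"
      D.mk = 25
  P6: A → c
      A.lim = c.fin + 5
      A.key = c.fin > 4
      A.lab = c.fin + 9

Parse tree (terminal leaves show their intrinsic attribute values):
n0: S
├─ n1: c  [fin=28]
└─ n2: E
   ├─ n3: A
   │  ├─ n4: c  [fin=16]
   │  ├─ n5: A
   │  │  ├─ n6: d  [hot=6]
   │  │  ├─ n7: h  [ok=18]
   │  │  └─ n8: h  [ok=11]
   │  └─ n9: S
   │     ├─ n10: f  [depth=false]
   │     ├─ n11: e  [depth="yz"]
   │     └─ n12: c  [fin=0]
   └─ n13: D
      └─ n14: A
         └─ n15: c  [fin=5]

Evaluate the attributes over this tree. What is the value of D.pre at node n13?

1. n1.fin = 28  [terminal]
2. n3.sig = "wr"  ["wr"]
3. n4.fin = 16  [terminal]
4. n5.sig = "rk"  ["rk"]
5. n6.hot = 6  [terminal]
6. n7.ok = 18  [terminal]
7. n8.ok = 11  [terminal]
8. n5.lim = -9  [h₁.ok - 20]
9. n5.key = true  [h₁.ok > 10]
10. n5.lab = 6  [d.hot]
11. n10.depth = false  [terminal]
12. n11.depth = "yz"  [terminal]
13. n12.fin = 0  [terminal]
14. n9.env = 15  [15]
15. n9.acc = false  [c.fin > 0]
16. n3.lim = 5  [c.fin + A₁.lim - 2]
17. n3.key = true  [A₁.lab == 6]
18. n3.lab = 3  [A₁.lim * -1 - 6]
19. n13.pre = false  [A.lim > 5]
20. n13.wid = 30  [A.lab * -2 + 36]
21. n14.sig = "kz"  ["kz"]
22. n15.fin = 5  [terminal]
23. n14.lim = 10  [c.fin + 5]
24. n14.key = true  [c.fin > 4]
25. n14.lab = 14  [c.fin + 9]
26. n13.mk = 25  [25]
27. n2.pre = 28  [A.lab + 25]
28. n2.mk = 7  [A.lab * 2 + 1]
29. n0.env = 15  [E.mk + 8]
30. n0.acc = true  [E.mk == 7]

false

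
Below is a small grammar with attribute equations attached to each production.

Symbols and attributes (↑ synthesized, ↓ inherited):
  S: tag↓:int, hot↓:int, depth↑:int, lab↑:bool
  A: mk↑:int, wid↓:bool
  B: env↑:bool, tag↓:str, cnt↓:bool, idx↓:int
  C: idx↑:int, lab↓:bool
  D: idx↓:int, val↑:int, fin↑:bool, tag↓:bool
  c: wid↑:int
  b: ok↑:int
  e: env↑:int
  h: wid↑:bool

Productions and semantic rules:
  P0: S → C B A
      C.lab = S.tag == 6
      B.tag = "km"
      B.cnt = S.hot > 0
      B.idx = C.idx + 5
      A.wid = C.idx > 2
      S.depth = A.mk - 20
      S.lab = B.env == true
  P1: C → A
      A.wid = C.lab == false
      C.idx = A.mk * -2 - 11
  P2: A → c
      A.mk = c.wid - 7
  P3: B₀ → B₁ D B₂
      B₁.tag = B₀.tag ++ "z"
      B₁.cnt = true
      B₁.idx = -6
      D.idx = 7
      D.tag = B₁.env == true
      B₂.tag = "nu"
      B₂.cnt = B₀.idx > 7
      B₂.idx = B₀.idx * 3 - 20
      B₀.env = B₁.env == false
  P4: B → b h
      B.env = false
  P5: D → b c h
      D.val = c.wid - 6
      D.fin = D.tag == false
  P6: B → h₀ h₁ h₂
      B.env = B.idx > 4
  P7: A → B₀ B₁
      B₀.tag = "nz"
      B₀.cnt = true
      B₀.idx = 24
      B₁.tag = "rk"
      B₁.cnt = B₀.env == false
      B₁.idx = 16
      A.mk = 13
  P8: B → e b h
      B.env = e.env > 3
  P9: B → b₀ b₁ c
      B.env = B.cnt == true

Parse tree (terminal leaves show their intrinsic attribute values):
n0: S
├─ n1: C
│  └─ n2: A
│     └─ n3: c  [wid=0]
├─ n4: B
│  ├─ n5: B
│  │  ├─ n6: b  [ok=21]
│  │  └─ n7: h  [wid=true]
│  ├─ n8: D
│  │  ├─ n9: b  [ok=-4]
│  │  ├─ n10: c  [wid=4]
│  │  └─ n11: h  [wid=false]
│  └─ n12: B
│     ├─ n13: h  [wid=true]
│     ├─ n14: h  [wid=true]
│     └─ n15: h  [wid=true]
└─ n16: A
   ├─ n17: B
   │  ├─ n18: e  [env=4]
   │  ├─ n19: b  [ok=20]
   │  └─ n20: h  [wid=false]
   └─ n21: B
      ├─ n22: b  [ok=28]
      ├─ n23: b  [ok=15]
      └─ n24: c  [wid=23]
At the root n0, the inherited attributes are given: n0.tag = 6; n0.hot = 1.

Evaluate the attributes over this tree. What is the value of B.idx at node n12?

4

1. n0.tag = 6  [given at root]
2. n0.hot = 1  [given at root]
3. n1.lab = true  [S.tag == 6]
4. n2.wid = false  [C.lab == false]
5. n3.wid = 0  [terminal]
6. n2.mk = -7  [c.wid - 7]
7. n1.idx = 3  [A.mk * -2 - 11]
8. n4.tag = "km"  ["km"]
9. n4.cnt = true  [S.hot > 0]
10. n4.idx = 8  [C.idx + 5]
11. n5.tag = "kmz"  [B₀.tag ++ "z"]
12. n5.cnt = true  [true]
13. n5.idx = -6  [-6]
14. n6.ok = 21  [terminal]
15. n7.wid = true  [terminal]
16. n5.env = false  [false]
17. n8.idx = 7  [7]
18. n8.tag = false  [B₁.env == true]
19. n9.ok = -4  [terminal]
20. n10.wid = 4  [terminal]
21. n11.wid = false  [terminal]
22. n8.val = -2  [c.wid - 6]
23. n8.fin = true  [D.tag == false]
24. n12.tag = "nu"  ["nu"]
25. n12.cnt = true  [B₀.idx > 7]
26. n12.idx = 4  [B₀.idx * 3 - 20]
27. n13.wid = true  [terminal]
28. n14.wid = true  [terminal]
29. n15.wid = true  [terminal]
30. n12.env = false  [B.idx > 4]
31. n4.env = true  [B₁.env == false]
32. n16.wid = true  [C.idx > 2]
33. n17.tag = "nz"  ["nz"]
34. n17.cnt = true  [true]
35. n17.idx = 24  [24]
36. n18.env = 4  [terminal]
37. n19.ok = 20  [terminal]
38. n20.wid = false  [terminal]
39. n17.env = true  [e.env > 3]
40. n21.tag = "rk"  ["rk"]
41. n21.cnt = false  [B₀.env == false]
42. n21.idx = 16  [16]
43. n22.ok = 28  [terminal]
44. n23.ok = 15  [terminal]
45. n24.wid = 23  [terminal]
46. n21.env = false  [B.cnt == true]
47. n16.mk = 13  [13]
48. n0.depth = -7  [A.mk - 20]
49. n0.lab = true  [B.env == true]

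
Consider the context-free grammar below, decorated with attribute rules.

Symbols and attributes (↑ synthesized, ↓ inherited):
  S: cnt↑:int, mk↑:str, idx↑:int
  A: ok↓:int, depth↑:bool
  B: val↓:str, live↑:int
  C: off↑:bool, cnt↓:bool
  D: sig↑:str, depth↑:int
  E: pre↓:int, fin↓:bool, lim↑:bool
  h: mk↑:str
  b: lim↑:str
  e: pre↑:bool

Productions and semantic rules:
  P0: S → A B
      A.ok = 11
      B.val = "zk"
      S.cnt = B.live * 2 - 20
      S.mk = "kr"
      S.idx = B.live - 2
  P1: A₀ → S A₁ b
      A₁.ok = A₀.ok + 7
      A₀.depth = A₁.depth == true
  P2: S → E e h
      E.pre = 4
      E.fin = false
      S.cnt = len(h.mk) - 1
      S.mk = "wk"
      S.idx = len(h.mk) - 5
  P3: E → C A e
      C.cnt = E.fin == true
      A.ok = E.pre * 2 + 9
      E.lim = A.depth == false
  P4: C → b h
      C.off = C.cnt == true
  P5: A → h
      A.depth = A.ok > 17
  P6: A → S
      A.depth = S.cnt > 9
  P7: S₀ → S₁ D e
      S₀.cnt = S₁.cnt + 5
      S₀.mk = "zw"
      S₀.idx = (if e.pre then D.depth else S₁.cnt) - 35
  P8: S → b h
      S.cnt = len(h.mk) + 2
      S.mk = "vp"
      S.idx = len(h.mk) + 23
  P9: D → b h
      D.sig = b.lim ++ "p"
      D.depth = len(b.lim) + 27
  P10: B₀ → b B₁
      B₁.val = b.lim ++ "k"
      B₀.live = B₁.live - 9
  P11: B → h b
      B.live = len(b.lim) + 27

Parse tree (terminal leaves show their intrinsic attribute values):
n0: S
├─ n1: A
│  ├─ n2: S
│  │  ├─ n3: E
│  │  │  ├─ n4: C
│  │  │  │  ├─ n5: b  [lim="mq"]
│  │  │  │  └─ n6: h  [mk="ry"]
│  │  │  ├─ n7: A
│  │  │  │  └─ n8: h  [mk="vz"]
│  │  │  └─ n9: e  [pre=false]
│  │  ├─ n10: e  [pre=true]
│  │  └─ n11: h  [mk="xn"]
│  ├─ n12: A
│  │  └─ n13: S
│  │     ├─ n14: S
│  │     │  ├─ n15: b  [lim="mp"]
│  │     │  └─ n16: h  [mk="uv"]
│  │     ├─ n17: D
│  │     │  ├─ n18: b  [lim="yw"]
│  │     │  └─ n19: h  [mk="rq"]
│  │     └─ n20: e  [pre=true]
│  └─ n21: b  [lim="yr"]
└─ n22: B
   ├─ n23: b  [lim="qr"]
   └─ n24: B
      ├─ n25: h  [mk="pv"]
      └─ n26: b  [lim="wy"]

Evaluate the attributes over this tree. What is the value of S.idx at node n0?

18

1. n1.ok = 11  [11]
2. n3.pre = 4  [4]
3. n3.fin = false  [false]
4. n4.cnt = false  [E.fin == true]
5. n5.lim = "mq"  [terminal]
6. n6.mk = "ry"  [terminal]
7. n4.off = false  [C.cnt == true]
8. n7.ok = 17  [E.pre * 2 + 9]
9. n8.mk = "vz"  [terminal]
10. n7.depth = false  [A.ok > 17]
11. n9.pre = false  [terminal]
12. n3.lim = true  [A.depth == false]
13. n10.pre = true  [terminal]
14. n11.mk = "xn"  [terminal]
15. n2.cnt = 1  [len(h.mk) - 1]
16. n2.mk = "wk"  ["wk"]
17. n2.idx = -3  [len(h.mk) - 5]
18. n12.ok = 18  [A₀.ok + 7]
19. n15.lim = "mp"  [terminal]
20. n16.mk = "uv"  [terminal]
21. n14.cnt = 4  [len(h.mk) + 2]
22. n14.mk = "vp"  ["vp"]
23. n14.idx = 25  [len(h.mk) + 23]
24. n18.lim = "yw"  [terminal]
25. n19.mk = "rq"  [terminal]
26. n17.sig = "ywp"  [b.lim ++ "p"]
27. n17.depth = 29  [len(b.lim) + 27]
28. n20.pre = true  [terminal]
29. n13.cnt = 9  [S₁.cnt + 5]
30. n13.mk = "zw"  ["zw"]
31. n13.idx = -6  [(if e.pre then D.depth else S₁.cnt) - 35]
32. n12.depth = false  [S.cnt > 9]
33. n21.lim = "yr"  [terminal]
34. n1.depth = false  [A₁.depth == true]
35. n22.val = "zk"  ["zk"]
36. n23.lim = "qr"  [terminal]
37. n24.val = "qrk"  [b.lim ++ "k"]
38. n25.mk = "pv"  [terminal]
39. n26.lim = "wy"  [terminal]
40. n24.live = 29  [len(b.lim) + 27]
41. n22.live = 20  [B₁.live - 9]
42. n0.cnt = 20  [B.live * 2 - 20]
43. n0.mk = "kr"  ["kr"]
44. n0.idx = 18  [B.live - 2]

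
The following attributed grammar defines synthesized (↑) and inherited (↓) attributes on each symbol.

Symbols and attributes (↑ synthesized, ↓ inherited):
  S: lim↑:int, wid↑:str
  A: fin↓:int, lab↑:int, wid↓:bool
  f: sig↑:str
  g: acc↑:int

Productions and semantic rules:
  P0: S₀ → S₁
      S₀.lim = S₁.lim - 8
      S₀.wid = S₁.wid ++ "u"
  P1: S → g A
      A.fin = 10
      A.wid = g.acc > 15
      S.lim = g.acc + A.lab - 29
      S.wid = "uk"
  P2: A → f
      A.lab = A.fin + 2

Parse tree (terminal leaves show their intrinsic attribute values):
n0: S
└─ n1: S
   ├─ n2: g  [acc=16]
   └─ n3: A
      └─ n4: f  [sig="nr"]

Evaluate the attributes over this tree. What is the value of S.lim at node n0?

1. n2.acc = 16  [terminal]
2. n3.fin = 10  [10]
3. n3.wid = true  [g.acc > 15]
4. n4.sig = "nr"  [terminal]
5. n3.lab = 12  [A.fin + 2]
6. n1.lim = -1  [g.acc + A.lab - 29]
7. n1.wid = "uk"  ["uk"]
8. n0.lim = -9  [S₁.lim - 8]
9. n0.wid = "uku"  [S₁.wid ++ "u"]

-9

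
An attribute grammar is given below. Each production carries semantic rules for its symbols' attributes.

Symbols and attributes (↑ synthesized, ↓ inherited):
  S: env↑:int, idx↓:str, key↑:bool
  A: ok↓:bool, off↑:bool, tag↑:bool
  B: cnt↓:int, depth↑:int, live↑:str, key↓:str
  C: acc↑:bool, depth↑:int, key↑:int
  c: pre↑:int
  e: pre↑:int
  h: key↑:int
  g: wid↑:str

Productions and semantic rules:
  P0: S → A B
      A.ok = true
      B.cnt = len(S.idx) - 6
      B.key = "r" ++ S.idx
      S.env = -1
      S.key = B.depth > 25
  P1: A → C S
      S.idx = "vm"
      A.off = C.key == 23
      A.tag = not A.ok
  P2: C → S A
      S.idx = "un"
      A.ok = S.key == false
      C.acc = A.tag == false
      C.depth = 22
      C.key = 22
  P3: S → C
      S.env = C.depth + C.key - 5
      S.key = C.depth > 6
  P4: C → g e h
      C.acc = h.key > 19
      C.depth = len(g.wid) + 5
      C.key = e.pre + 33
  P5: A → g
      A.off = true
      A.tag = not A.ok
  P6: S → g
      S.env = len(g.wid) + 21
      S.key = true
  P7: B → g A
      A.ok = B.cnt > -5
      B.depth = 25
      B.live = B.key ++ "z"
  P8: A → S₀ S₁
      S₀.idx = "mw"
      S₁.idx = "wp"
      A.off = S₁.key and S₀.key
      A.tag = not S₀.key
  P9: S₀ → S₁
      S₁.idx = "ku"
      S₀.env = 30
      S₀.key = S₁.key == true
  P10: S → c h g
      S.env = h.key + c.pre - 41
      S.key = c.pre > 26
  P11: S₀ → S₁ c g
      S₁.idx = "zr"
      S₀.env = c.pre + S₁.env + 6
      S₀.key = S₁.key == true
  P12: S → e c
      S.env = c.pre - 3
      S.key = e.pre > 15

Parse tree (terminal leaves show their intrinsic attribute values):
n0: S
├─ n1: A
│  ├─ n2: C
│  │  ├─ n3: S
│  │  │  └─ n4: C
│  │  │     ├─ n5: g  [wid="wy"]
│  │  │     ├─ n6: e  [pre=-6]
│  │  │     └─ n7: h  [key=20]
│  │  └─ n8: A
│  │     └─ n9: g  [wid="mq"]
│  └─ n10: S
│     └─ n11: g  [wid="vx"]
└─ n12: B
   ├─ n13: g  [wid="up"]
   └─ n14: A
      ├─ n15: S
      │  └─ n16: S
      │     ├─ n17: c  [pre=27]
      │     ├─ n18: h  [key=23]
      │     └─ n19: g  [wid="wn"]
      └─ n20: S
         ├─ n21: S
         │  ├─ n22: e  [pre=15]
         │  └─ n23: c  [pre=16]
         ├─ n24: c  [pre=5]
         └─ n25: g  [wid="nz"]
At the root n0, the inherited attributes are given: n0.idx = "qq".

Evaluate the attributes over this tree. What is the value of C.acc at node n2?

1. n0.idx = "qq"  [given at root]
2. n1.ok = true  [true]
3. n3.idx = "un"  ["un"]
4. n5.wid = "wy"  [terminal]
5. n6.pre = -6  [terminal]
6. n7.key = 20  [terminal]
7. n4.acc = true  [h.key > 19]
8. n4.depth = 7  [len(g.wid) + 5]
9. n4.key = 27  [e.pre + 33]
10. n3.env = 29  [C.depth + C.key - 5]
11. n3.key = true  [C.depth > 6]
12. n8.ok = false  [S.key == false]
13. n9.wid = "mq"  [terminal]
14. n8.off = true  [true]
15. n8.tag = true  [not A.ok]
16. n2.acc = false  [A.tag == false]
17. n2.depth = 22  [22]
18. n2.key = 22  [22]
19. n10.idx = "vm"  ["vm"]
20. n11.wid = "vx"  [terminal]
21. n10.env = 23  [len(g.wid) + 21]
22. n10.key = true  [true]
23. n1.off = false  [C.key == 23]
24. n1.tag = false  [not A.ok]
25. n12.cnt = -4  [len(S.idx) - 6]
26. n12.key = "rqq"  ["r" ++ S.idx]
27. n13.wid = "up"  [terminal]
28. n14.ok = true  [B.cnt > -5]
29. n15.idx = "mw"  ["mw"]
30. n16.idx = "ku"  ["ku"]
31. n17.pre = 27  [terminal]
32. n18.key = 23  [terminal]
33. n19.wid = "wn"  [terminal]
34. n16.env = 9  [h.key + c.pre - 41]
35. n16.key = true  [c.pre > 26]
36. n15.env = 30  [30]
37. n15.key = true  [S₁.key == true]
38. n20.idx = "wp"  ["wp"]
39. n21.idx = "zr"  ["zr"]
40. n22.pre = 15  [terminal]
41. n23.pre = 16  [terminal]
42. n21.env = 13  [c.pre - 3]
43. n21.key = false  [e.pre > 15]
44. n24.pre = 5  [terminal]
45. n25.wid = "nz"  [terminal]
46. n20.env = 24  [c.pre + S₁.env + 6]
47. n20.key = false  [S₁.key == true]
48. n14.off = false  [S₁.key and S₀.key]
49. n14.tag = false  [not S₀.key]
50. n12.depth = 25  [25]
51. n12.live = "rqqz"  [B.key ++ "z"]
52. n0.env = -1  [-1]
53. n0.key = false  [B.depth > 25]

false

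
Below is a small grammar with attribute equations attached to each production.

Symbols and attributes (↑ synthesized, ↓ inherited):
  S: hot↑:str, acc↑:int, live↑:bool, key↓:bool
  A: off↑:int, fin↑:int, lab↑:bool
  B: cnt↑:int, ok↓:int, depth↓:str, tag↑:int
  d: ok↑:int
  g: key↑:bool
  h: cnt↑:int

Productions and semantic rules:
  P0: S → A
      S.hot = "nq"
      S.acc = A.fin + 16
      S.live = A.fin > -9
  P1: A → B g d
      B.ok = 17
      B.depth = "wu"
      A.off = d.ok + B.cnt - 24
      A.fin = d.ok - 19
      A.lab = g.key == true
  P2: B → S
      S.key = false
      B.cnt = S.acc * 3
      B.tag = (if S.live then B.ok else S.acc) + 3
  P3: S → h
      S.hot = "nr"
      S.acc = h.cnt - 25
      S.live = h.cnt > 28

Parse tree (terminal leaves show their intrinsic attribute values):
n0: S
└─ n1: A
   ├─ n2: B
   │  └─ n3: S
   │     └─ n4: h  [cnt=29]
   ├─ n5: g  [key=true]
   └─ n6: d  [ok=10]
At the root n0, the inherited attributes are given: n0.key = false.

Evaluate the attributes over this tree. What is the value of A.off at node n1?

-2

1. n0.key = false  [given at root]
2. n2.ok = 17  [17]
3. n2.depth = "wu"  ["wu"]
4. n3.key = false  [false]
5. n4.cnt = 29  [terminal]
6. n3.hot = "nr"  ["nr"]
7. n3.acc = 4  [h.cnt - 25]
8. n3.live = true  [h.cnt > 28]
9. n2.cnt = 12  [S.acc * 3]
10. n2.tag = 20  [(if S.live then B.ok else S.acc) + 3]
11. n5.key = true  [terminal]
12. n6.ok = 10  [terminal]
13. n1.off = -2  [d.ok + B.cnt - 24]
14. n1.fin = -9  [d.ok - 19]
15. n1.lab = true  [g.key == true]
16. n0.hot = "nq"  ["nq"]
17. n0.acc = 7  [A.fin + 16]
18. n0.live = false  [A.fin > -9]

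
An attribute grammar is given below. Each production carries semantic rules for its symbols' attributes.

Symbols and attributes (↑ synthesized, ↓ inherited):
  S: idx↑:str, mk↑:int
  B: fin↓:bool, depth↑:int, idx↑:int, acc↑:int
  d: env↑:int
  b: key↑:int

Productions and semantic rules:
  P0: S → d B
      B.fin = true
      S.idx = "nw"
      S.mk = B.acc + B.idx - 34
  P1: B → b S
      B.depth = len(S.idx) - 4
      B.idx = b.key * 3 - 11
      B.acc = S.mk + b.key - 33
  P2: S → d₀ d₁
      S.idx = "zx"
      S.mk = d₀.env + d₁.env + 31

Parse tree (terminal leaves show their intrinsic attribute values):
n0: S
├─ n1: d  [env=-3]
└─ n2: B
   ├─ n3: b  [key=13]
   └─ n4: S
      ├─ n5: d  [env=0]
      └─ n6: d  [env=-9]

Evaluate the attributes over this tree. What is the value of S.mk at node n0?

-4

1. n1.env = -3  [terminal]
2. n2.fin = true  [true]
3. n3.key = 13  [terminal]
4. n5.env = 0  [terminal]
5. n6.env = -9  [terminal]
6. n4.idx = "zx"  ["zx"]
7. n4.mk = 22  [d₀.env + d₁.env + 31]
8. n2.depth = -2  [len(S.idx) - 4]
9. n2.idx = 28  [b.key * 3 - 11]
10. n2.acc = 2  [S.mk + b.key - 33]
11. n0.idx = "nw"  ["nw"]
12. n0.mk = -4  [B.acc + B.idx - 34]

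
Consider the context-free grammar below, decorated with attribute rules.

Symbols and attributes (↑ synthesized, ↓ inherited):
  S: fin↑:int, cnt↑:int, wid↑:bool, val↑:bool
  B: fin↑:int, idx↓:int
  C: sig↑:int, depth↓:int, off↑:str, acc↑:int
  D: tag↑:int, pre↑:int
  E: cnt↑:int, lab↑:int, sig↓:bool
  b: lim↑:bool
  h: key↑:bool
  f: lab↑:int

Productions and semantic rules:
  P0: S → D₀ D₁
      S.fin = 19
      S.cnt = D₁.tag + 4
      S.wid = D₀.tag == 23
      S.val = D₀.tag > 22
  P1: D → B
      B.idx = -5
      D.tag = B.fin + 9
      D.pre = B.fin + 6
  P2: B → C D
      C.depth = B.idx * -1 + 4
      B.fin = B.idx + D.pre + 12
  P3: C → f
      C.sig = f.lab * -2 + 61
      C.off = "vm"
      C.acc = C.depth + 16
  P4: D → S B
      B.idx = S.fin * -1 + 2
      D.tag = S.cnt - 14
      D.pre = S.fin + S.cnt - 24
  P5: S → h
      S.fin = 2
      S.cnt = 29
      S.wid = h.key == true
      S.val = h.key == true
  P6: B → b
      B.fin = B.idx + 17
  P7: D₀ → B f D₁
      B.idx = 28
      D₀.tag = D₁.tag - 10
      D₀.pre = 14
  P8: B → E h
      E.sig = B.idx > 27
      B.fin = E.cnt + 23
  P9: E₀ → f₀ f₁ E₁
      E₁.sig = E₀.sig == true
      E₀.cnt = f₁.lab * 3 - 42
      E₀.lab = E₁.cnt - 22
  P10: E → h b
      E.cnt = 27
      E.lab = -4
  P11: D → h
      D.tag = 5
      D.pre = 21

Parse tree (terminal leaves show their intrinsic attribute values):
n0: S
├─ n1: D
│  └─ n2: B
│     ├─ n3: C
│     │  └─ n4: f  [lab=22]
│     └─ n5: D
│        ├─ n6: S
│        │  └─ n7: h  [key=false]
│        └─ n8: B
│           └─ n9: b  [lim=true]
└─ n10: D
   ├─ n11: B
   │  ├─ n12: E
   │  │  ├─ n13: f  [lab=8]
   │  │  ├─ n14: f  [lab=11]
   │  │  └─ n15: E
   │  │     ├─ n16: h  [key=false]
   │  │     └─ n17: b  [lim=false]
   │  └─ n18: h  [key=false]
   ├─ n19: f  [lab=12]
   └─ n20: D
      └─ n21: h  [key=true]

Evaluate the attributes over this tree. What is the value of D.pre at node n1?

20

1. n2.idx = -5  [-5]
2. n3.depth = 9  [B.idx * -1 + 4]
3. n4.lab = 22  [terminal]
4. n3.sig = 17  [f.lab * -2 + 61]
5. n3.off = "vm"  ["vm"]
6. n3.acc = 25  [C.depth + 16]
7. n7.key = false  [terminal]
8. n6.fin = 2  [2]
9. n6.cnt = 29  [29]
10. n6.wid = false  [h.key == true]
11. n6.val = false  [h.key == true]
12. n8.idx = 0  [S.fin * -1 + 2]
13. n9.lim = true  [terminal]
14. n8.fin = 17  [B.idx + 17]
15. n5.tag = 15  [S.cnt - 14]
16. n5.pre = 7  [S.fin + S.cnt - 24]
17. n2.fin = 14  [B.idx + D.pre + 12]
18. n1.tag = 23  [B.fin + 9]
19. n1.pre = 20  [B.fin + 6]
20. n11.idx = 28  [28]
21. n12.sig = true  [B.idx > 27]
22. n13.lab = 8  [terminal]
23. n14.lab = 11  [terminal]
24. n15.sig = true  [E₀.sig == true]
25. n16.key = false  [terminal]
26. n17.lim = false  [terminal]
27. n15.cnt = 27  [27]
28. n15.lab = -4  [-4]
29. n12.cnt = -9  [f₁.lab * 3 - 42]
30. n12.lab = 5  [E₁.cnt - 22]
31. n18.key = false  [terminal]
32. n11.fin = 14  [E.cnt + 23]
33. n19.lab = 12  [terminal]
34. n21.key = true  [terminal]
35. n20.tag = 5  [5]
36. n20.pre = 21  [21]
37. n10.tag = -5  [D₁.tag - 10]
38. n10.pre = 14  [14]
39. n0.fin = 19  [19]
40. n0.cnt = -1  [D₁.tag + 4]
41. n0.wid = true  [D₀.tag == 23]
42. n0.val = true  [D₀.tag > 22]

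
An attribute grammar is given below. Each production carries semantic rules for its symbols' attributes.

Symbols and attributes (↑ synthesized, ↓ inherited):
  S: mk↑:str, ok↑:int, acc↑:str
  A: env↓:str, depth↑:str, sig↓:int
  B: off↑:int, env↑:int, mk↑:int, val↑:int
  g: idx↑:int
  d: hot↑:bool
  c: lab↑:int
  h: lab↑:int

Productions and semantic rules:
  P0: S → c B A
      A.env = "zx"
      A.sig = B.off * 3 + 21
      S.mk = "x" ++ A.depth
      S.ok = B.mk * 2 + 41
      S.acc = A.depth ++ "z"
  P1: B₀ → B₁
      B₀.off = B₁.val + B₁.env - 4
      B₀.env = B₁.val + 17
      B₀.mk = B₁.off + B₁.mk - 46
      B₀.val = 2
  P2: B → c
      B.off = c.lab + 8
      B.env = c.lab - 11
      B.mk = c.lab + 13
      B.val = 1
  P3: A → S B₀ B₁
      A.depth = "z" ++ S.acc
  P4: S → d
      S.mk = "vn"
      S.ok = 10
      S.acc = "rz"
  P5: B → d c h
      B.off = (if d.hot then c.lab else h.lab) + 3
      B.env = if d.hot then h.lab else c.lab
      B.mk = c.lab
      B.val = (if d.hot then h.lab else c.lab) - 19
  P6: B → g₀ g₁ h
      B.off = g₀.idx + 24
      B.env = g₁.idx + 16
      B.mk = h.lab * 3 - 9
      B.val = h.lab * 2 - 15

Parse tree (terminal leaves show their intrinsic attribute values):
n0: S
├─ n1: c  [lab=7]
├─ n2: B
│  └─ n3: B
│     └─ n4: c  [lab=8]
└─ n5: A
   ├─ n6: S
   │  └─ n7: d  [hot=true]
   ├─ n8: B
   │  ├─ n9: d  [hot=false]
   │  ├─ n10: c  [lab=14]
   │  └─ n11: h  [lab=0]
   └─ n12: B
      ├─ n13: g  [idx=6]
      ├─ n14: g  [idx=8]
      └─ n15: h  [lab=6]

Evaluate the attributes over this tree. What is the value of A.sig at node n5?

1. n1.lab = 7  [terminal]
2. n4.lab = 8  [terminal]
3. n3.off = 16  [c.lab + 8]
4. n3.env = -3  [c.lab - 11]
5. n3.mk = 21  [c.lab + 13]
6. n3.val = 1  [1]
7. n2.off = -6  [B₁.val + B₁.env - 4]
8. n2.env = 18  [B₁.val + 17]
9. n2.mk = -9  [B₁.off + B₁.mk - 46]
10. n2.val = 2  [2]
11. n5.env = "zx"  ["zx"]
12. n5.sig = 3  [B.off * 3 + 21]
13. n7.hot = true  [terminal]
14. n6.mk = "vn"  ["vn"]
15. n6.ok = 10  [10]
16. n6.acc = "rz"  ["rz"]
17. n9.hot = false  [terminal]
18. n10.lab = 14  [terminal]
19. n11.lab = 0  [terminal]
20. n8.off = 3  [(if d.hot then c.lab else h.lab) + 3]
21. n8.env = 14  [if d.hot then h.lab else c.lab]
22. n8.mk = 14  [c.lab]
23. n8.val = -5  [(if d.hot then h.lab else c.lab) - 19]
24. n13.idx = 6  [terminal]
25. n14.idx = 8  [terminal]
26. n15.lab = 6  [terminal]
27. n12.off = 30  [g₀.idx + 24]
28. n12.env = 24  [g₁.idx + 16]
29. n12.mk = 9  [h.lab * 3 - 9]
30. n12.val = -3  [h.lab * 2 - 15]
31. n5.depth = "zrz"  ["z" ++ S.acc]
32. n0.mk = "xzrz"  ["x" ++ A.depth]
33. n0.ok = 23  [B.mk * 2 + 41]
34. n0.acc = "zrzz"  [A.depth ++ "z"]

3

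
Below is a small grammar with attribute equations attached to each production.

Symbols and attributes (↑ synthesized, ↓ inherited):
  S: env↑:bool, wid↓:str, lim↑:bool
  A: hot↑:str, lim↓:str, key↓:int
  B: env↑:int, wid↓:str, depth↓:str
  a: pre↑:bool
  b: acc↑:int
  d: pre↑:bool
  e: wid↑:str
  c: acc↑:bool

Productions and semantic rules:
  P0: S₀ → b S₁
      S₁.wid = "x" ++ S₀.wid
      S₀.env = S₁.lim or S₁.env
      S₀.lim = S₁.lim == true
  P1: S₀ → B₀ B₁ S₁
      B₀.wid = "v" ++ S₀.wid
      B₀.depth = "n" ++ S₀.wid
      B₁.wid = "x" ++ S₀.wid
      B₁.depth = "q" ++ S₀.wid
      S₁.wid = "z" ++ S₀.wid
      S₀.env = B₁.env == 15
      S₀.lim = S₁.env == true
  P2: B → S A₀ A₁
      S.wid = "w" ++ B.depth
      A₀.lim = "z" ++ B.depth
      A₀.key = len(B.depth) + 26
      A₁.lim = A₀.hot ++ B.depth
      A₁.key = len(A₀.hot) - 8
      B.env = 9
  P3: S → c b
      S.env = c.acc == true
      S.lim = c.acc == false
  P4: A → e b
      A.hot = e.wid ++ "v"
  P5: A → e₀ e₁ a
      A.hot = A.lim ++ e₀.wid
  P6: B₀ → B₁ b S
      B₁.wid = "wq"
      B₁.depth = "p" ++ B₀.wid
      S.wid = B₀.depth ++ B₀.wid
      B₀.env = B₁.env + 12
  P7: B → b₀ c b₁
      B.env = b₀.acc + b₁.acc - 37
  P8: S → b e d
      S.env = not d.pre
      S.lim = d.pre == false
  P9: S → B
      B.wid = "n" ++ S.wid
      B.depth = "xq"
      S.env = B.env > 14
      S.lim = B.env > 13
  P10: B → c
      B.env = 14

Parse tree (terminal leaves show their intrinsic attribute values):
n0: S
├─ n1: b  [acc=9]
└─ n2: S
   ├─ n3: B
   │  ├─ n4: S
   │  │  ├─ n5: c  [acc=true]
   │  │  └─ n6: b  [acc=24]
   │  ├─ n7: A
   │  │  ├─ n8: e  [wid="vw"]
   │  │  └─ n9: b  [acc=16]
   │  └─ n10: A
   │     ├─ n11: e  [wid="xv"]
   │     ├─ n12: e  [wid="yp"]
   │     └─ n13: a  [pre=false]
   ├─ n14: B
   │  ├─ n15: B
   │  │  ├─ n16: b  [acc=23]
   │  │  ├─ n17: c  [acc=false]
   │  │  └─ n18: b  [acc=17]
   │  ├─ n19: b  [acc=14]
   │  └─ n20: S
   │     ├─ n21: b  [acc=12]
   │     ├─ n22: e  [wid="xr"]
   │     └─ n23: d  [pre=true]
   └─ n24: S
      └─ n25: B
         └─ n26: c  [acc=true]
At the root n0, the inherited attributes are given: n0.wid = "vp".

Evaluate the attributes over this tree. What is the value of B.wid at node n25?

1. n0.wid = "vp"  [given at root]
2. n1.acc = 9  [terminal]
3. n2.wid = "xvp"  ["x" ++ S₀.wid]
4. n3.wid = "vxvp"  ["v" ++ S₀.wid]
5. n3.depth = "nxvp"  ["n" ++ S₀.wid]
6. n4.wid = "wnxvp"  ["w" ++ B.depth]
7. n5.acc = true  [terminal]
8. n6.acc = 24  [terminal]
9. n4.env = true  [c.acc == true]
10. n4.lim = false  [c.acc == false]
11. n7.lim = "znxvp"  ["z" ++ B.depth]
12. n7.key = 30  [len(B.depth) + 26]
13. n8.wid = "vw"  [terminal]
14. n9.acc = 16  [terminal]
15. n7.hot = "vwv"  [e.wid ++ "v"]
16. n10.lim = "vwvnxvp"  [A₀.hot ++ B.depth]
17. n10.key = -5  [len(A₀.hot) - 8]
18. n11.wid = "xv"  [terminal]
19. n12.wid = "yp"  [terminal]
20. n13.pre = false  [terminal]
21. n10.hot = "vwvnxvpxv"  [A.lim ++ e₀.wid]
22. n3.env = 9  [9]
23. n14.wid = "xxvp"  ["x" ++ S₀.wid]
24. n14.depth = "qxvp"  ["q" ++ S₀.wid]
25. n15.wid = "wq"  ["wq"]
26. n15.depth = "pxxvp"  ["p" ++ B₀.wid]
27. n16.acc = 23  [terminal]
28. n17.acc = false  [terminal]
29. n18.acc = 17  [terminal]
30. n15.env = 3  [b₀.acc + b₁.acc - 37]
31. n19.acc = 14  [terminal]
32. n20.wid = "qxvpxxvp"  [B₀.depth ++ B₀.wid]
33. n21.acc = 12  [terminal]
34. n22.wid = "xr"  [terminal]
35. n23.pre = true  [terminal]
36. n20.env = false  [not d.pre]
37. n20.lim = false  [d.pre == false]
38. n14.env = 15  [B₁.env + 12]
39. n24.wid = "zxvp"  ["z" ++ S₀.wid]
40. n25.wid = "nzxvp"  ["n" ++ S.wid]
41. n25.depth = "xq"  ["xq"]
42. n26.acc = true  [terminal]
43. n25.env = 14  [14]
44. n24.env = false  [B.env > 14]
45. n24.lim = true  [B.env > 13]
46. n2.env = true  [B₁.env == 15]
47. n2.lim = false  [S₁.env == true]
48. n0.env = true  [S₁.lim or S₁.env]
49. n0.lim = false  [S₁.lim == true]

"nzxvp"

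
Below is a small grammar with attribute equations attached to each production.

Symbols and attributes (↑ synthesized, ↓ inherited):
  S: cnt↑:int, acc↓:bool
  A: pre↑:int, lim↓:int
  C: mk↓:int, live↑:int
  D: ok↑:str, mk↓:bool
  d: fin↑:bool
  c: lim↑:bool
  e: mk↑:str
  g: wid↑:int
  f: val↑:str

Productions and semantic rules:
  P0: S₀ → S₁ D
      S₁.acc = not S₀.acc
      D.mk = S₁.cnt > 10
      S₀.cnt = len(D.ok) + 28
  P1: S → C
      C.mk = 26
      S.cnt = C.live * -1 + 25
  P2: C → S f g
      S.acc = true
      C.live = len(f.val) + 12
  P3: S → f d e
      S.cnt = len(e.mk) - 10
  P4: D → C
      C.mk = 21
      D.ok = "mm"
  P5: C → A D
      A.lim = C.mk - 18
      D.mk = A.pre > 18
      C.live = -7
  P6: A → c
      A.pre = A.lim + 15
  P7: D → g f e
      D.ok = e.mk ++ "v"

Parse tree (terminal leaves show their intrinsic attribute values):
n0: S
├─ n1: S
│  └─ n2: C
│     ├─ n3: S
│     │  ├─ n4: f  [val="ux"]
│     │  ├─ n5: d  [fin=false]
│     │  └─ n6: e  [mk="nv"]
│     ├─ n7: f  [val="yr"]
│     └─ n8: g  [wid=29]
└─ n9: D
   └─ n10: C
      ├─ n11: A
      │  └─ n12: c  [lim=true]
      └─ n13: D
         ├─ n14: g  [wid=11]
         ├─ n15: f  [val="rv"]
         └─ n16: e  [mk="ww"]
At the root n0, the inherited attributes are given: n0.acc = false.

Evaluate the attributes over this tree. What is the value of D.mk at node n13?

1. n0.acc = false  [given at root]
2. n1.acc = true  [not S₀.acc]
3. n2.mk = 26  [26]
4. n3.acc = true  [true]
5. n4.val = "ux"  [terminal]
6. n5.fin = false  [terminal]
7. n6.mk = "nv"  [terminal]
8. n3.cnt = -8  [len(e.mk) - 10]
9. n7.val = "yr"  [terminal]
10. n8.wid = 29  [terminal]
11. n2.live = 14  [len(f.val) + 12]
12. n1.cnt = 11  [C.live * -1 + 25]
13. n9.mk = true  [S₁.cnt > 10]
14. n10.mk = 21  [21]
15. n11.lim = 3  [C.mk - 18]
16. n12.lim = true  [terminal]
17. n11.pre = 18  [A.lim + 15]
18. n13.mk = false  [A.pre > 18]
19. n14.wid = 11  [terminal]
20. n15.val = "rv"  [terminal]
21. n16.mk = "ww"  [terminal]
22. n13.ok = "wwv"  [e.mk ++ "v"]
23. n10.live = -7  [-7]
24. n9.ok = "mm"  ["mm"]
25. n0.cnt = 30  [len(D.ok) + 28]

false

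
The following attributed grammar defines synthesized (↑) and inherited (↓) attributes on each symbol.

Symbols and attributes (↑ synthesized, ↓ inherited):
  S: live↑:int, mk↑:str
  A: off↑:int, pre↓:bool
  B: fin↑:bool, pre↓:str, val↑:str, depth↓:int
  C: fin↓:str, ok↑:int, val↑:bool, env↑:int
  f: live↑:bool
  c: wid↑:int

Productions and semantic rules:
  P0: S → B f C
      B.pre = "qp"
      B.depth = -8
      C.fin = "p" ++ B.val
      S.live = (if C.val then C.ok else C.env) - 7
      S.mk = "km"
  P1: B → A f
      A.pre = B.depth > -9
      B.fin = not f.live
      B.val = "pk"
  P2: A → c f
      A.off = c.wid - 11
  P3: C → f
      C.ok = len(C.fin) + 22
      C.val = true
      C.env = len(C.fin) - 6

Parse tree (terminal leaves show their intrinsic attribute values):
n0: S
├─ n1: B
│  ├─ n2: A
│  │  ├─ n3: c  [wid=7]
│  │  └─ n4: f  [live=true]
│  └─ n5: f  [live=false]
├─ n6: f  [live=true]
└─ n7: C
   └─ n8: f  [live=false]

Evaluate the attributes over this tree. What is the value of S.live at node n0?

1. n1.pre = "qp"  ["qp"]
2. n1.depth = -8  [-8]
3. n2.pre = true  [B.depth > -9]
4. n3.wid = 7  [terminal]
5. n4.live = true  [terminal]
6. n2.off = -4  [c.wid - 11]
7. n5.live = false  [terminal]
8. n1.fin = true  [not f.live]
9. n1.val = "pk"  ["pk"]
10. n6.live = true  [terminal]
11. n7.fin = "ppk"  ["p" ++ B.val]
12. n8.live = false  [terminal]
13. n7.ok = 25  [len(C.fin) + 22]
14. n7.val = true  [true]
15. n7.env = -3  [len(C.fin) - 6]
16. n0.live = 18  [(if C.val then C.ok else C.env) - 7]
17. n0.mk = "km"  ["km"]

18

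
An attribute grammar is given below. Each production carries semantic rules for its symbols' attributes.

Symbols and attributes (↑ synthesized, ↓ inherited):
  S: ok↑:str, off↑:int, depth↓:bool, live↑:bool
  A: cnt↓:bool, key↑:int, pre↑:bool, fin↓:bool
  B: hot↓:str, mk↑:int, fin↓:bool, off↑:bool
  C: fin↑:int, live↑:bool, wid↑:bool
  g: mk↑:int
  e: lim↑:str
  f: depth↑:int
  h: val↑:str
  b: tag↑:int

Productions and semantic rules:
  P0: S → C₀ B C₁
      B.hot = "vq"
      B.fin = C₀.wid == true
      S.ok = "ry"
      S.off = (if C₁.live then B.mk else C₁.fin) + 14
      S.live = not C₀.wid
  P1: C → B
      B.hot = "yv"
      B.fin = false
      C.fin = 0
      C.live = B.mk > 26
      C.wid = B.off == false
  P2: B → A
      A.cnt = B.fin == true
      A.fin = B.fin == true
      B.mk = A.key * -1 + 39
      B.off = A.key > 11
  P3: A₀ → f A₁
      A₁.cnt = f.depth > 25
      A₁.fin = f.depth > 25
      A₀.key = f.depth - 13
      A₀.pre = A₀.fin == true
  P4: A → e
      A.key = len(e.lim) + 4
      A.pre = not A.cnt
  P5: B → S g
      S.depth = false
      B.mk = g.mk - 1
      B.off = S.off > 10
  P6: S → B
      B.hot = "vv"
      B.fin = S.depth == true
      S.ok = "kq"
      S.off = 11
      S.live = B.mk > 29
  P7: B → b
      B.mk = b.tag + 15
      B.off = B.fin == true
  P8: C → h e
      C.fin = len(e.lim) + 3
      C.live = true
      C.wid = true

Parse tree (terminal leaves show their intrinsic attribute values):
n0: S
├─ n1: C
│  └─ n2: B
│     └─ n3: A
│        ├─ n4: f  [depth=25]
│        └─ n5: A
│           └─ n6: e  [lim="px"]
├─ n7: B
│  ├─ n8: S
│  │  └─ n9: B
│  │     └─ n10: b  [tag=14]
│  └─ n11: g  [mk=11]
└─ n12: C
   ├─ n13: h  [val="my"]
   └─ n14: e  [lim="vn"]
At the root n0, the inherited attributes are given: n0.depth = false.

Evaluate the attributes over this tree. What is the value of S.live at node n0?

1. n0.depth = false  [given at root]
2. n2.hot = "yv"  ["yv"]
3. n2.fin = false  [false]
4. n3.cnt = false  [B.fin == true]
5. n3.fin = false  [B.fin == true]
6. n4.depth = 25  [terminal]
7. n5.cnt = false  [f.depth > 25]
8. n5.fin = false  [f.depth > 25]
9. n6.lim = "px"  [terminal]
10. n5.key = 6  [len(e.lim) + 4]
11. n5.pre = true  [not A.cnt]
12. n3.key = 12  [f.depth - 13]
13. n3.pre = false  [A₀.fin == true]
14. n2.mk = 27  [A.key * -1 + 39]
15. n2.off = true  [A.key > 11]
16. n1.fin = 0  [0]
17. n1.live = true  [B.mk > 26]
18. n1.wid = false  [B.off == false]
19. n7.hot = "vq"  ["vq"]
20. n7.fin = false  [C₀.wid == true]
21. n8.depth = false  [false]
22. n9.hot = "vv"  ["vv"]
23. n9.fin = false  [S.depth == true]
24. n10.tag = 14  [terminal]
25. n9.mk = 29  [b.tag + 15]
26. n9.off = false  [B.fin == true]
27. n8.ok = "kq"  ["kq"]
28. n8.off = 11  [11]
29. n8.live = false  [B.mk > 29]
30. n11.mk = 11  [terminal]
31. n7.mk = 10  [g.mk - 1]
32. n7.off = true  [S.off > 10]
33. n13.val = "my"  [terminal]
34. n14.lim = "vn"  [terminal]
35. n12.fin = 5  [len(e.lim) + 3]
36. n12.live = true  [true]
37. n12.wid = true  [true]
38. n0.ok = "ry"  ["ry"]
39. n0.off = 24  [(if C₁.live then B.mk else C₁.fin) + 14]
40. n0.live = true  [not C₀.wid]

true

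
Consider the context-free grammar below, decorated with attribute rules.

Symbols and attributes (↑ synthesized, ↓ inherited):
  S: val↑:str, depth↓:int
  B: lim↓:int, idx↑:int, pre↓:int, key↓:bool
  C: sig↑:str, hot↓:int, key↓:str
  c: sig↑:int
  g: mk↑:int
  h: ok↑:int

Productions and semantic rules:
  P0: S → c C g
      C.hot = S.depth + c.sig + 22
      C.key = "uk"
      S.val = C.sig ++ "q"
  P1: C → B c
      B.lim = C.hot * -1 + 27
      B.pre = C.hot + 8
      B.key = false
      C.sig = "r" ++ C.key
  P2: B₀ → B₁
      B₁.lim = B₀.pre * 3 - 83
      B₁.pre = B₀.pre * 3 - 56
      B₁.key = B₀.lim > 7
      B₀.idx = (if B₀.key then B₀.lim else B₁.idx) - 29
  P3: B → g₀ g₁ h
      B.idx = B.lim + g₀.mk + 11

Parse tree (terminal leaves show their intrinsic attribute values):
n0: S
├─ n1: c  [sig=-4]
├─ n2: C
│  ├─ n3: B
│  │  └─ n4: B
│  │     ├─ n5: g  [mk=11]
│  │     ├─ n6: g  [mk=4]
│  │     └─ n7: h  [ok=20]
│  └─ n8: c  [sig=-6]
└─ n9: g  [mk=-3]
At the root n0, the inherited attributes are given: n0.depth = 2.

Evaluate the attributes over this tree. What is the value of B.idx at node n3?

-6

1. n0.depth = 2  [given at root]
2. n1.sig = -4  [terminal]
3. n2.hot = 20  [S.depth + c.sig + 22]
4. n2.key = "uk"  ["uk"]
5. n3.lim = 7  [C.hot * -1 + 27]
6. n3.pre = 28  [C.hot + 8]
7. n3.key = false  [false]
8. n4.lim = 1  [B₀.pre * 3 - 83]
9. n4.pre = 28  [B₀.pre * 3 - 56]
10. n4.key = false  [B₀.lim > 7]
11. n5.mk = 11  [terminal]
12. n6.mk = 4  [terminal]
13. n7.ok = 20  [terminal]
14. n4.idx = 23  [B.lim + g₀.mk + 11]
15. n3.idx = -6  [(if B₀.key then B₀.lim else B₁.idx) - 29]
16. n8.sig = -6  [terminal]
17. n2.sig = "ruk"  ["r" ++ C.key]
18. n9.mk = -3  [terminal]
19. n0.val = "rukq"  [C.sig ++ "q"]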